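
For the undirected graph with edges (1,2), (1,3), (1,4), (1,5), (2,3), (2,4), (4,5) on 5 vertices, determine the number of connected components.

Step 1: Build adjacency list from edges:
  1: 2, 3, 4, 5
  2: 1, 3, 4
  3: 1, 2
  4: 1, 2, 5
  5: 1, 4

Step 2: Run BFS/DFS from vertex 1:
  Visited: {1, 2, 3, 4, 5}
  Reached 5 of 5 vertices

Step 3: All 5 vertices reached from vertex 1, so the graph is connected.
Number of connected components: 1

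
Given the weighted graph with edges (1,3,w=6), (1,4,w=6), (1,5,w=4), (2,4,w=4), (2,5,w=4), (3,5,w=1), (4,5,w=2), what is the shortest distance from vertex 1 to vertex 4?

Step 1: Build adjacency list with weights:
  1: 3(w=6), 4(w=6), 5(w=4)
  2: 4(w=4), 5(w=4)
  3: 1(w=6), 5(w=1)
  4: 1(w=6), 2(w=4), 5(w=2)
  5: 1(w=4), 2(w=4), 3(w=1), 4(w=2)

Step 2: Apply Dijkstra's algorithm from vertex 1:
  Visit vertex 1 (distance=0)
    Update dist[3] = 6
    Update dist[4] = 6
    Update dist[5] = 4
  Visit vertex 5 (distance=4)
    Update dist[2] = 8
    Update dist[3] = 5
  Visit vertex 3 (distance=5)
  Visit vertex 4 (distance=6)

Step 3: Shortest path: 1 -> 4
Total weight: 6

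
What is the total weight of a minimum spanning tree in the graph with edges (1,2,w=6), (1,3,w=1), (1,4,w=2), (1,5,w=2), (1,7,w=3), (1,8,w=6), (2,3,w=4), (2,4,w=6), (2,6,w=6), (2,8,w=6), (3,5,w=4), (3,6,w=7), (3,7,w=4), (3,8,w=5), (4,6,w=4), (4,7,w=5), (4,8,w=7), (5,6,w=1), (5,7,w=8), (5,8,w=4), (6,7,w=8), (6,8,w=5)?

Apply Kruskal's algorithm (sort edges by weight, add if no cycle):

Sorted edges by weight:
  (1,3) w=1
  (5,6) w=1
  (1,5) w=2
  (1,4) w=2
  (1,7) w=3
  (2,3) w=4
  (3,5) w=4
  (3,7) w=4
  (4,6) w=4
  (5,8) w=4
  (3,8) w=5
  (4,7) w=5
  (6,8) w=5
  (1,8) w=6
  (1,2) w=6
  (2,4) w=6
  (2,6) w=6
  (2,8) w=6
  (3,6) w=7
  (4,8) w=7
  (5,7) w=8
  (6,7) w=8

Add edge (1,3) w=1 -- no cycle. Running total: 1
Add edge (5,6) w=1 -- no cycle. Running total: 2
Add edge (1,5) w=2 -- no cycle. Running total: 4
Add edge (1,4) w=2 -- no cycle. Running total: 6
Add edge (1,7) w=3 -- no cycle. Running total: 9
Add edge (2,3) w=4 -- no cycle. Running total: 13
Skip edge (3,5) w=4 -- would create cycle
Skip edge (3,7) w=4 -- would create cycle
Skip edge (4,6) w=4 -- would create cycle
Add edge (5,8) w=4 -- no cycle. Running total: 17

MST edges: (1,3,w=1), (5,6,w=1), (1,5,w=2), (1,4,w=2), (1,7,w=3), (2,3,w=4), (5,8,w=4)
Total MST weight: 1 + 1 + 2 + 2 + 3 + 4 + 4 = 17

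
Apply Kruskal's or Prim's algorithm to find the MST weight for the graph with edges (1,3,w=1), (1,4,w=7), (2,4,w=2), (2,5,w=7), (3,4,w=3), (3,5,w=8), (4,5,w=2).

Apply Kruskal's algorithm (sort edges by weight, add if no cycle):

Sorted edges by weight:
  (1,3) w=1
  (2,4) w=2
  (4,5) w=2
  (3,4) w=3
  (1,4) w=7
  (2,5) w=7
  (3,5) w=8

Add edge (1,3) w=1 -- no cycle. Running total: 1
Add edge (2,4) w=2 -- no cycle. Running total: 3
Add edge (4,5) w=2 -- no cycle. Running total: 5
Add edge (3,4) w=3 -- no cycle. Running total: 8

MST edges: (1,3,w=1), (2,4,w=2), (4,5,w=2), (3,4,w=3)
Total MST weight: 1 + 2 + 2 + 3 = 8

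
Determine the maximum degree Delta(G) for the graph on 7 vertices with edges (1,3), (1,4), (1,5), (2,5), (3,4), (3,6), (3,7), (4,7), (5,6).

Step 1: Count edges incident to each vertex:
  deg(1) = 3 (neighbors: 3, 4, 5)
  deg(2) = 1 (neighbors: 5)
  deg(3) = 4 (neighbors: 1, 4, 6, 7)
  deg(4) = 3 (neighbors: 1, 3, 7)
  deg(5) = 3 (neighbors: 1, 2, 6)
  deg(6) = 2 (neighbors: 3, 5)
  deg(7) = 2 (neighbors: 3, 4)

Step 2: Find maximum:
  max(3, 1, 4, 3, 3, 2, 2) = 4 (vertex 3)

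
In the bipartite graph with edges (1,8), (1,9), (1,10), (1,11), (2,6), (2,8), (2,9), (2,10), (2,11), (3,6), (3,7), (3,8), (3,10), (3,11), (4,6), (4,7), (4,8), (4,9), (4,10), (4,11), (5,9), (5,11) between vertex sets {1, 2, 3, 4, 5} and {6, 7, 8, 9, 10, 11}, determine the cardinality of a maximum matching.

Step 1: List the neighbors of each left vertex:
  1: 8, 9, 10, 11
  2: 6, 8, 9, 10, 11
  3: 6, 7, 8, 10, 11
  4: 6, 7, 8, 9, 10, 11
  5: 9, 11

Step 2: Greedily match left vertices, then look for augmenting paths:
  Match 1 -- 8
  Match 2 -- 6
  Match 3 -- 7
  Match 4 -- 9
  Match 5 -- 11
  No augmenting path remains.

Step 3: Verify this is maximum:
  Matching size 5 = min(|L|, |R|) = min(5, 6), which is an upper bound, so this matching is maximum.

Maximum matching: {(1,8), (2,6), (3,7), (4,9), (5,11)}
Size: 5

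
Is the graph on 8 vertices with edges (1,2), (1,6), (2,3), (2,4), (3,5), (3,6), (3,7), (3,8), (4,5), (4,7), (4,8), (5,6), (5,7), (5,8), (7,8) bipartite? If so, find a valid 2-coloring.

Step 1: Attempt 2-coloring using BFS:
  Start at vertex 1, assign color 0
  Color vertex 2 with color 1 (neighbor of 1)
  Color vertex 6 with color 1 (neighbor of 1)
  Color vertex 3 with color 0 (neighbor of 2)
  Color vertex 4 with color 0 (neighbor of 2)
  Color vertex 5 with color 0 (neighbor of 6)

Step 2: Conflict found! Vertices 3 and 5 are adjacent but have the same color.
This means the graph contains an odd cycle.

The graph is NOT bipartite.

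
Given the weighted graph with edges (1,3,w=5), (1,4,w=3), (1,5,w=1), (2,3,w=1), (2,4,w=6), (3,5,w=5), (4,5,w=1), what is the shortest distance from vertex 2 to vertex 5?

Step 1: Build adjacency list with weights:
  1: 3(w=5), 4(w=3), 5(w=1)
  2: 3(w=1), 4(w=6)
  3: 1(w=5), 2(w=1), 5(w=5)
  4: 1(w=3), 2(w=6), 5(w=1)
  5: 1(w=1), 3(w=5), 4(w=1)

Step 2: Apply Dijkstra's algorithm from vertex 2:
  Visit vertex 2 (distance=0)
    Update dist[3] = 1
    Update dist[4] = 6
  Visit vertex 3 (distance=1)
    Update dist[1] = 6
    Update dist[5] = 6
  Visit vertex 1 (distance=6)
  Visit vertex 4 (distance=6)
  Visit vertex 5 (distance=6)

Step 3: Shortest path: 2 -> 3 -> 5
Total weight: 1 + 5 = 6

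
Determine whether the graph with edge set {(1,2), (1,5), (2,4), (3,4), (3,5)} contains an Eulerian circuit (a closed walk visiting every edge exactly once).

Step 1: Find the degree of each vertex:
  deg(1) = 2
  deg(2) = 2
  deg(3) = 2
  deg(4) = 2
  deg(5) = 2

Step 2: Count vertices with odd degree:
  All vertices have even degree (0 odd-degree vertices)

Step 3: Apply Euler's theorem:
  - Eulerian circuit exists iff graph is connected and all vertices have even degree
  - Eulerian path exists iff graph is connected and has 0 or 2 odd-degree vertices

Graph is connected with 0 odd-degree vertices.
Both Eulerian circuit and Eulerian path exist.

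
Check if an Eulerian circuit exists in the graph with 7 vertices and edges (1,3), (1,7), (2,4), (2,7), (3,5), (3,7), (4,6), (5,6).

Step 1: Find the degree of each vertex:
  deg(1) = 2
  deg(2) = 2
  deg(3) = 3
  deg(4) = 2
  deg(5) = 2
  deg(6) = 2
  deg(7) = 3

Step 2: Count vertices with odd degree:
  Odd-degree vertices: 3, 7 (2 total)

Step 3: Apply Euler's theorem:
  - Eulerian circuit exists iff graph is connected and all vertices have even degree
  - Eulerian path exists iff graph is connected and has 0 or 2 odd-degree vertices

Graph is connected with exactly 2 odd-degree vertices (3, 7).
Eulerian path exists (starting and ending at the odd-degree vertices), but no Eulerian circuit.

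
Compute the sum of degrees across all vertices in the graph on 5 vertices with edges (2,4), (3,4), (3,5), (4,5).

Step 1: Count edges incident to each vertex:
  deg(1) = 0 (neighbors: none)
  deg(2) = 1 (neighbors: 4)
  deg(3) = 2 (neighbors: 4, 5)
  deg(4) = 3 (neighbors: 2, 3, 5)
  deg(5) = 2 (neighbors: 3, 4)

Step 2: Sum all degrees:
  0 + 1 + 2 + 3 + 2 = 8

Verification: sum of degrees = 2 * |E| = 2 * 4 = 8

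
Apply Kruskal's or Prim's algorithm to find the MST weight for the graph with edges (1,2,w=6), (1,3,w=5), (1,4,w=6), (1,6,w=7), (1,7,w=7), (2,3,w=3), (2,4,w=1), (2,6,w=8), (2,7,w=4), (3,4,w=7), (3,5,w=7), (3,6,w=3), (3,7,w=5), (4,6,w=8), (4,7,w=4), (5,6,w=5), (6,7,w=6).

Apply Kruskal's algorithm (sort edges by weight, add if no cycle):

Sorted edges by weight:
  (2,4) w=1
  (2,3) w=3
  (3,6) w=3
  (2,7) w=4
  (4,7) w=4
  (1,3) w=5
  (3,7) w=5
  (5,6) w=5
  (1,4) w=6
  (1,2) w=6
  (6,7) w=6
  (1,6) w=7
  (1,7) w=7
  (3,5) w=7
  (3,4) w=7
  (2,6) w=8
  (4,6) w=8

Add edge (2,4) w=1 -- no cycle. Running total: 1
Add edge (2,3) w=3 -- no cycle. Running total: 4
Add edge (3,6) w=3 -- no cycle. Running total: 7
Add edge (2,7) w=4 -- no cycle. Running total: 11
Skip edge (4,7) w=4 -- would create cycle
Add edge (1,3) w=5 -- no cycle. Running total: 16
Skip edge (3,7) w=5 -- would create cycle
Add edge (5,6) w=5 -- no cycle. Running total: 21

MST edges: (2,4,w=1), (2,3,w=3), (3,6,w=3), (2,7,w=4), (1,3,w=5), (5,6,w=5)
Total MST weight: 1 + 3 + 3 + 4 + 5 + 5 = 21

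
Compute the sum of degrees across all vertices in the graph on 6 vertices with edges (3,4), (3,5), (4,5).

Step 1: Count edges incident to each vertex:
  deg(1) = 0 (neighbors: none)
  deg(2) = 0 (neighbors: none)
  deg(3) = 2 (neighbors: 4, 5)
  deg(4) = 2 (neighbors: 3, 5)
  deg(5) = 2 (neighbors: 3, 4)
  deg(6) = 0 (neighbors: none)

Step 2: Sum all degrees:
  0 + 0 + 2 + 2 + 2 + 0 = 6

Verification: sum of degrees = 2 * |E| = 2 * 3 = 6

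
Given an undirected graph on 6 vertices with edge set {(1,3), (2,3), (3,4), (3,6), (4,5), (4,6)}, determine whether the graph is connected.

Step 1: Build adjacency list from edges:
  1: 3
  2: 3
  3: 1, 2, 4, 6
  4: 3, 5, 6
  5: 4
  6: 3, 4

Step 2: Run BFS/DFS from vertex 1:
  Visited: {1, 3, 2, 4, 6, 5}
  Reached 6 of 6 vertices

Step 3: All 6 vertices reached from vertex 1, so the graph is connected.
Answer: Yes, the graph is connected.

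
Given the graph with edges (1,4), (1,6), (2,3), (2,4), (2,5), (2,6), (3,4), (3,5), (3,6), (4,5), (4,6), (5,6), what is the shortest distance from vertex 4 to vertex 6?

Step 1: Build adjacency list:
  1: 4, 6
  2: 3, 4, 5, 6
  3: 2, 4, 5, 6
  4: 1, 2, 3, 5, 6
  5: 2, 3, 4, 6
  6: 1, 2, 3, 4, 5

Step 2: BFS from vertex 4 to find shortest path to 6:
  vertex 1 reached at distance 1
  vertex 2 reached at distance 1
  vertex 3 reached at distance 1
  vertex 5 reached at distance 1
  vertex 6 reached at distance 1

Step 3: Shortest path: 4 -> 6
Path length: 1 edge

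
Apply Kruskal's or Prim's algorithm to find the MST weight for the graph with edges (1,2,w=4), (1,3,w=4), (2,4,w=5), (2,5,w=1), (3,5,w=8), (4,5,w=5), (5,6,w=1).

Apply Kruskal's algorithm (sort edges by weight, add if no cycle):

Sorted edges by weight:
  (2,5) w=1
  (5,6) w=1
  (1,2) w=4
  (1,3) w=4
  (2,4) w=5
  (4,5) w=5
  (3,5) w=8

Add edge (2,5) w=1 -- no cycle. Running total: 1
Add edge (5,6) w=1 -- no cycle. Running total: 2
Add edge (1,2) w=4 -- no cycle. Running total: 6
Add edge (1,3) w=4 -- no cycle. Running total: 10
Add edge (2,4) w=5 -- no cycle. Running total: 15

MST edges: (2,5,w=1), (5,6,w=1), (1,2,w=4), (1,3,w=4), (2,4,w=5)
Total MST weight: 1 + 1 + 4 + 4 + 5 = 15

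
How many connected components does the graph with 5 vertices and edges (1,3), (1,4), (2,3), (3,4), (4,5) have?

Step 1: Build adjacency list from edges:
  1: 3, 4
  2: 3
  3: 1, 2, 4
  4: 1, 3, 5
  5: 4

Step 2: Run BFS/DFS from vertex 1:
  Visited: {1, 3, 4, 2, 5}
  Reached 5 of 5 vertices

Step 3: All 5 vertices reached from vertex 1, so the graph is connected.
Number of connected components: 1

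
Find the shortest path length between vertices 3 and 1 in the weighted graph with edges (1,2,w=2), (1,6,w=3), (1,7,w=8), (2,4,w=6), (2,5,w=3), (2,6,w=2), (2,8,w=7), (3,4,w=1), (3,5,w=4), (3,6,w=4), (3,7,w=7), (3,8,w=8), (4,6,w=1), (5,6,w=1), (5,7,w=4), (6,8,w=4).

Step 1: Build adjacency list with weights:
  1: 2(w=2), 6(w=3), 7(w=8)
  2: 1(w=2), 4(w=6), 5(w=3), 6(w=2), 8(w=7)
  3: 4(w=1), 5(w=4), 6(w=4), 7(w=7), 8(w=8)
  4: 2(w=6), 3(w=1), 6(w=1)
  5: 2(w=3), 3(w=4), 6(w=1), 7(w=4)
  6: 1(w=3), 2(w=2), 3(w=4), 4(w=1), 5(w=1), 8(w=4)
  7: 1(w=8), 3(w=7), 5(w=4)
  8: 2(w=7), 3(w=8), 6(w=4)

Step 2: Apply Dijkstra's algorithm from vertex 3:
  Visit vertex 3 (distance=0)
    Update dist[4] = 1
    Update dist[5] = 4
    Update dist[6] = 4
    Update dist[7] = 7
    Update dist[8] = 8
  Visit vertex 4 (distance=1)
    Update dist[2] = 7
    Update dist[6] = 2
  Visit vertex 6 (distance=2)
    Update dist[1] = 5
    Update dist[2] = 4
    Update dist[5] = 3
    Update dist[8] = 6
  Visit vertex 5 (distance=3)
  Visit vertex 2 (distance=4)
  Visit vertex 1 (distance=5)

Step 3: Shortest path: 3 -> 4 -> 6 -> 1
Total weight: 1 + 1 + 3 = 5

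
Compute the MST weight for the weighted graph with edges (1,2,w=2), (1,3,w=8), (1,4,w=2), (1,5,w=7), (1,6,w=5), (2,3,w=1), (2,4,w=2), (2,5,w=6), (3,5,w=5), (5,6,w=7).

Apply Kruskal's algorithm (sort edges by weight, add if no cycle):

Sorted edges by weight:
  (2,3) w=1
  (1,2) w=2
  (1,4) w=2
  (2,4) w=2
  (1,6) w=5
  (3,5) w=5
  (2,5) w=6
  (1,5) w=7
  (5,6) w=7
  (1,3) w=8

Add edge (2,3) w=1 -- no cycle. Running total: 1
Add edge (1,2) w=2 -- no cycle. Running total: 3
Add edge (1,4) w=2 -- no cycle. Running total: 5
Skip edge (2,4) w=2 -- would create cycle
Add edge (1,6) w=5 -- no cycle. Running total: 10
Add edge (3,5) w=5 -- no cycle. Running total: 15

MST edges: (2,3,w=1), (1,2,w=2), (1,4,w=2), (1,6,w=5), (3,5,w=5)
Total MST weight: 1 + 2 + 2 + 5 + 5 = 15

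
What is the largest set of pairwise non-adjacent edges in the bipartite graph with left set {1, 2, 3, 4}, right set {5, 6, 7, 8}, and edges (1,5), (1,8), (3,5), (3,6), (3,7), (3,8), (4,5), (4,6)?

Step 1: List the neighbors of each left vertex:
  1: 5, 8
  2: (none)
  3: 5, 6, 7, 8
  4: 5, 6

Step 2: Greedily match left vertices, then look for augmenting paths:
  Match 1 -- 8
  Match 3 -- 6
  Match 4 -- 5
  No augmenting path remains.

Step 3: Verify this is maximum:
  Matching has size 3. The vertex set {1, 3, 4} covers every edge and has size 3; any matching has at most one edge per cover vertex, so 3 is maximum (König's theorem).

Maximum matching: {(1,8), (3,6), (4,5)}
Size: 3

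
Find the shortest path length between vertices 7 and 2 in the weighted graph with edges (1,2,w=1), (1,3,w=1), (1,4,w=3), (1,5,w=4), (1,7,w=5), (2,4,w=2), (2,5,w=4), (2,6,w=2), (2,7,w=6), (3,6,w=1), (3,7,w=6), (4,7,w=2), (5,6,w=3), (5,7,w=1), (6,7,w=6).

Step 1: Build adjacency list with weights:
  1: 2(w=1), 3(w=1), 4(w=3), 5(w=4), 7(w=5)
  2: 1(w=1), 4(w=2), 5(w=4), 6(w=2), 7(w=6)
  3: 1(w=1), 6(w=1), 7(w=6)
  4: 1(w=3), 2(w=2), 7(w=2)
  5: 1(w=4), 2(w=4), 6(w=3), 7(w=1)
  6: 2(w=2), 3(w=1), 5(w=3), 7(w=6)
  7: 1(w=5), 2(w=6), 3(w=6), 4(w=2), 5(w=1), 6(w=6)

Step 2: Apply Dijkstra's algorithm from vertex 7:
  Visit vertex 7 (distance=0)
    Update dist[1] = 5
    Update dist[2] = 6
    Update dist[3] = 6
    Update dist[4] = 2
    Update dist[5] = 1
    Update dist[6] = 6
  Visit vertex 5 (distance=1)
    Update dist[2] = 5
    Update dist[6] = 4
  Visit vertex 4 (distance=2)
    Update dist[2] = 4
  Visit vertex 2 (distance=4)

Step 3: Shortest path: 7 -> 4 -> 2
Total weight: 2 + 2 = 4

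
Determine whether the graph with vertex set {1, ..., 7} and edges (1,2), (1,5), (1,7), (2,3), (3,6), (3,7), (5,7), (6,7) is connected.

Step 1: Build adjacency list from edges:
  1: 2, 5, 7
  2: 1, 3
  3: 2, 6, 7
  4: (none)
  5: 1, 7
  6: 3, 7
  7: 1, 3, 5, 6

Step 2: Run BFS/DFS from vertex 1:
  Visited: {1, 2, 5, 7, 3, 6}
  Reached 6 of 7 vertices

Step 3: Only 6 of 7 vertices reached. Graph is disconnected.
Connected components: {1, 2, 3, 5, 6, 7}, {4}
Answer: No, the graph is not connected (2 components).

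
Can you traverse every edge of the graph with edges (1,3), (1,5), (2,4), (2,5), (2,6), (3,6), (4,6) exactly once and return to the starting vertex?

Step 1: Find the degree of each vertex:
  deg(1) = 2
  deg(2) = 3
  deg(3) = 2
  deg(4) = 2
  deg(5) = 2
  deg(6) = 3

Step 2: Count vertices with odd degree:
  Odd-degree vertices: 2, 6 (2 total)

Step 3: Apply Euler's theorem:
  - Eulerian circuit exists iff graph is connected and all vertices have even degree
  - Eulerian path exists iff graph is connected and has 0 or 2 odd-degree vertices

Graph is connected with exactly 2 odd-degree vertices (2, 6).
Eulerian path exists (starting and ending at the odd-degree vertices), but no Eulerian circuit.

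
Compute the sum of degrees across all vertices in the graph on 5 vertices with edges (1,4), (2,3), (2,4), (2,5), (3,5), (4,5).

Step 1: Count edges incident to each vertex:
  deg(1) = 1 (neighbors: 4)
  deg(2) = 3 (neighbors: 3, 4, 5)
  deg(3) = 2 (neighbors: 2, 5)
  deg(4) = 3 (neighbors: 1, 2, 5)
  deg(5) = 3 (neighbors: 2, 3, 4)

Step 2: Sum all degrees:
  1 + 3 + 2 + 3 + 3 = 12

Verification: sum of degrees = 2 * |E| = 2 * 6 = 12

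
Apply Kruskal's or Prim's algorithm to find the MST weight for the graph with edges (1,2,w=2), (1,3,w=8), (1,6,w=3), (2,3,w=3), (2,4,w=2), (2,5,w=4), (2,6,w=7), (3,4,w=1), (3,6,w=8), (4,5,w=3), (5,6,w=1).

Apply Kruskal's algorithm (sort edges by weight, add if no cycle):

Sorted edges by weight:
  (3,4) w=1
  (5,6) w=1
  (1,2) w=2
  (2,4) w=2
  (1,6) w=3
  (2,3) w=3
  (4,5) w=3
  (2,5) w=4
  (2,6) w=7
  (1,3) w=8
  (3,6) w=8

Add edge (3,4) w=1 -- no cycle. Running total: 1
Add edge (5,6) w=1 -- no cycle. Running total: 2
Add edge (1,2) w=2 -- no cycle. Running total: 4
Add edge (2,4) w=2 -- no cycle. Running total: 6
Add edge (1,6) w=3 -- no cycle. Running total: 9

MST edges: (3,4,w=1), (5,6,w=1), (1,2,w=2), (2,4,w=2), (1,6,w=3)
Total MST weight: 1 + 1 + 2 + 2 + 3 = 9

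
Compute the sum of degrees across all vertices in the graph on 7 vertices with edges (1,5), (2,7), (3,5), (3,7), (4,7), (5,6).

Step 1: Count edges incident to each vertex:
  deg(1) = 1 (neighbors: 5)
  deg(2) = 1 (neighbors: 7)
  deg(3) = 2 (neighbors: 5, 7)
  deg(4) = 1 (neighbors: 7)
  deg(5) = 3 (neighbors: 1, 3, 6)
  deg(6) = 1 (neighbors: 5)
  deg(7) = 3 (neighbors: 2, 3, 4)

Step 2: Sum all degrees:
  1 + 1 + 2 + 1 + 3 + 1 + 3 = 12

Verification: sum of degrees = 2 * |E| = 2 * 6 = 12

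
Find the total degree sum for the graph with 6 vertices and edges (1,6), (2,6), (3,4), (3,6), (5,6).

Step 1: Count edges incident to each vertex:
  deg(1) = 1 (neighbors: 6)
  deg(2) = 1 (neighbors: 6)
  deg(3) = 2 (neighbors: 4, 6)
  deg(4) = 1 (neighbors: 3)
  deg(5) = 1 (neighbors: 6)
  deg(6) = 4 (neighbors: 1, 2, 3, 5)

Step 2: Sum all degrees:
  1 + 1 + 2 + 1 + 1 + 4 = 10

Verification: sum of degrees = 2 * |E| = 2 * 5 = 10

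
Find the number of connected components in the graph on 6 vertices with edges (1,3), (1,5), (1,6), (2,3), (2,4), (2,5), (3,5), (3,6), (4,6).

Step 1: Build adjacency list from edges:
  1: 3, 5, 6
  2: 3, 4, 5
  3: 1, 2, 5, 6
  4: 2, 6
  5: 1, 2, 3
  6: 1, 3, 4

Step 2: Run BFS/DFS from vertex 1:
  Visited: {1, 3, 5, 6, 2, 4}
  Reached 6 of 6 vertices

Step 3: All 6 vertices reached from vertex 1, so the graph is connected.
Number of connected components: 1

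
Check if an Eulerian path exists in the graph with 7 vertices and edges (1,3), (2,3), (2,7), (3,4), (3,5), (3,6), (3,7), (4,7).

Step 1: Find the degree of each vertex:
  deg(1) = 1
  deg(2) = 2
  deg(3) = 6
  deg(4) = 2
  deg(5) = 1
  deg(6) = 1
  deg(7) = 3

Step 2: Count vertices with odd degree:
  Odd-degree vertices: 1, 5, 6, 7 (4 total)

Step 3: Apply Euler's theorem:
  - Eulerian circuit exists iff graph is connected and all vertices have even degree
  - Eulerian path exists iff graph is connected and has 0 or 2 odd-degree vertices

Graph has 4 odd-degree vertices (need 0 or 2).
Neither Eulerian path nor Eulerian circuit exists.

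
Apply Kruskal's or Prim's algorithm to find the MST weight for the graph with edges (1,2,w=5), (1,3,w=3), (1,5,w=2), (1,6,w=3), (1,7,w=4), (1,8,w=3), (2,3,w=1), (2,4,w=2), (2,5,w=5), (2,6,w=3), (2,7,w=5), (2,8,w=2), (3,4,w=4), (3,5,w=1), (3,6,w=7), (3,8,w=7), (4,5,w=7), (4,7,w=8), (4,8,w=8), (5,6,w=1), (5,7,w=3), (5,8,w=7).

Apply Kruskal's algorithm (sort edges by weight, add if no cycle):

Sorted edges by weight:
  (2,3) w=1
  (3,5) w=1
  (5,6) w=1
  (1,5) w=2
  (2,4) w=2
  (2,8) w=2
  (1,8) w=3
  (1,6) w=3
  (1,3) w=3
  (2,6) w=3
  (5,7) w=3
  (1,7) w=4
  (3,4) w=4
  (1,2) w=5
  (2,7) w=5
  (2,5) w=5
  (3,6) w=7
  (3,8) w=7
  (4,5) w=7
  (5,8) w=7
  (4,7) w=8
  (4,8) w=8

Add edge (2,3) w=1 -- no cycle. Running total: 1
Add edge (3,5) w=1 -- no cycle. Running total: 2
Add edge (5,6) w=1 -- no cycle. Running total: 3
Add edge (1,5) w=2 -- no cycle. Running total: 5
Add edge (2,4) w=2 -- no cycle. Running total: 7
Add edge (2,8) w=2 -- no cycle. Running total: 9
Skip edge (1,8) w=3 -- would create cycle
Skip edge (1,6) w=3 -- would create cycle
Skip edge (1,3) w=3 -- would create cycle
Skip edge (2,6) w=3 -- would create cycle
Add edge (5,7) w=3 -- no cycle. Running total: 12

MST edges: (2,3,w=1), (3,5,w=1), (5,6,w=1), (1,5,w=2), (2,4,w=2), (2,8,w=2), (5,7,w=3)
Total MST weight: 1 + 1 + 1 + 2 + 2 + 2 + 3 = 12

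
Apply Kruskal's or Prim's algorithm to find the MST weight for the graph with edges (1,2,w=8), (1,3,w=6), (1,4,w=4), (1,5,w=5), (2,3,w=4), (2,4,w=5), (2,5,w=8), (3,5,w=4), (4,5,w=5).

Apply Kruskal's algorithm (sort edges by weight, add if no cycle):

Sorted edges by weight:
  (1,4) w=4
  (2,3) w=4
  (3,5) w=4
  (1,5) w=5
  (2,4) w=5
  (4,5) w=5
  (1,3) w=6
  (1,2) w=8
  (2,5) w=8

Add edge (1,4) w=4 -- no cycle. Running total: 4
Add edge (2,3) w=4 -- no cycle. Running total: 8
Add edge (3,5) w=4 -- no cycle. Running total: 12
Add edge (1,5) w=5 -- no cycle. Running total: 17

MST edges: (1,4,w=4), (2,3,w=4), (3,5,w=4), (1,5,w=5)
Total MST weight: 4 + 4 + 4 + 5 = 17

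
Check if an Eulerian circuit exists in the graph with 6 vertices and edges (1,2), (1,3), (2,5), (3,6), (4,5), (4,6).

Step 1: Find the degree of each vertex:
  deg(1) = 2
  deg(2) = 2
  deg(3) = 2
  deg(4) = 2
  deg(5) = 2
  deg(6) = 2

Step 2: Count vertices with odd degree:
  All vertices have even degree (0 odd-degree vertices)

Step 3: Apply Euler's theorem:
  - Eulerian circuit exists iff graph is connected and all vertices have even degree
  - Eulerian path exists iff graph is connected and has 0 or 2 odd-degree vertices

Graph is connected with 0 odd-degree vertices.
Both Eulerian circuit and Eulerian path exist.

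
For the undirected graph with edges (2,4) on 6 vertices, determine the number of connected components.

Step 1: Build adjacency list from edges:
  1: (none)
  2: 4
  3: (none)
  4: 2
  5: (none)
  6: (none)

Step 2: Run BFS/DFS from vertex 1:
  Visited: {1}
  Reached 1 of 6 vertices

Step 3: Only 1 of 6 vertices reached. Graph is disconnected.
Connected components: {1}, {2, 4}, {3}, {5}, {6}
Number of connected components: 5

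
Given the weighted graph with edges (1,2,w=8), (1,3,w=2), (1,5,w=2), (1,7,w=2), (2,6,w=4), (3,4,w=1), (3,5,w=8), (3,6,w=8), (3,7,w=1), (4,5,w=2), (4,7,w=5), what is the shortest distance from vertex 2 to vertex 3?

Step 1: Build adjacency list with weights:
  1: 2(w=8), 3(w=2), 5(w=2), 7(w=2)
  2: 1(w=8), 6(w=4)
  3: 1(w=2), 4(w=1), 5(w=8), 6(w=8), 7(w=1)
  4: 3(w=1), 5(w=2), 7(w=5)
  5: 1(w=2), 3(w=8), 4(w=2)
  6: 2(w=4), 3(w=8)
  7: 1(w=2), 3(w=1), 4(w=5)

Step 2: Apply Dijkstra's algorithm from vertex 2:
  Visit vertex 2 (distance=0)
    Update dist[1] = 8
    Update dist[6] = 4
  Visit vertex 6 (distance=4)
    Update dist[3] = 12
  Visit vertex 1 (distance=8)
    Update dist[3] = 10
    Update dist[5] = 10
    Update dist[7] = 10
  Visit vertex 3 (distance=10)
    Update dist[4] = 11

Step 3: Shortest path: 2 -> 1 -> 3
Total weight: 8 + 2 = 10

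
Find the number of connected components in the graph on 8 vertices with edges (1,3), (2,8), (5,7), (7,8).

Step 1: Build adjacency list from edges:
  1: 3
  2: 8
  3: 1
  4: (none)
  5: 7
  6: (none)
  7: 5, 8
  8: 2, 7

Step 2: Run BFS/DFS from vertex 1:
  Visited: {1, 3}
  Reached 2 of 8 vertices

Step 3: Only 2 of 8 vertices reached. Graph is disconnected.
Connected components: {1, 3}, {2, 5, 7, 8}, {4}, {6}
Number of connected components: 4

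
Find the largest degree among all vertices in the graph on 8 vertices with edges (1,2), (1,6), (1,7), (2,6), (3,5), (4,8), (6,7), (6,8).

Step 1: Count edges incident to each vertex:
  deg(1) = 3 (neighbors: 2, 6, 7)
  deg(2) = 2 (neighbors: 1, 6)
  deg(3) = 1 (neighbors: 5)
  deg(4) = 1 (neighbors: 8)
  deg(5) = 1 (neighbors: 3)
  deg(6) = 4 (neighbors: 1, 2, 7, 8)
  deg(7) = 2 (neighbors: 1, 6)
  deg(8) = 2 (neighbors: 4, 6)

Step 2: Find maximum:
  max(3, 2, 1, 1, 1, 4, 2, 2) = 4 (vertex 6)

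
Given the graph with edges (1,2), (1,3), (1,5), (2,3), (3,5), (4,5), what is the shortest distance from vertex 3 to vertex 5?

Step 1: Build adjacency list:
  1: 2, 3, 5
  2: 1, 3
  3: 1, 2, 5
  4: 5
  5: 1, 3, 4

Step 2: BFS from vertex 3 to find shortest path to 5:
  vertex 1 reached at distance 1
  vertex 2 reached at distance 1
  vertex 5 reached at distance 1

Step 3: Shortest path: 3 -> 5
Path length: 1 edge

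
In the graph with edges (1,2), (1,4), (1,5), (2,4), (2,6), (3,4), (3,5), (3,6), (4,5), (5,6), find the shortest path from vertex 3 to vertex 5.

Step 1: Build adjacency list:
  1: 2, 4, 5
  2: 1, 4, 6
  3: 4, 5, 6
  4: 1, 2, 3, 5
  5: 1, 3, 4, 6
  6: 2, 3, 5

Step 2: BFS from vertex 3 to find shortest path to 5:
  vertex 4 reached at distance 1
  vertex 5 reached at distance 1

Step 3: Shortest path: 3 -> 5
Path length: 1 edge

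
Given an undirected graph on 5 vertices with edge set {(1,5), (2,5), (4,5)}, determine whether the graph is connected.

Step 1: Build adjacency list from edges:
  1: 5
  2: 5
  3: (none)
  4: 5
  5: 1, 2, 4

Step 2: Run BFS/DFS from vertex 1:
  Visited: {1, 5, 2, 4}
  Reached 4 of 5 vertices

Step 3: Only 4 of 5 vertices reached. Graph is disconnected.
Connected components: {1, 2, 4, 5}, {3}
Answer: No, the graph is not connected (2 components).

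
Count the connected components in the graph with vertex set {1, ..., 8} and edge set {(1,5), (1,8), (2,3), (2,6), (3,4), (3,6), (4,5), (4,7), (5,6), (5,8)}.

Step 1: Build adjacency list from edges:
  1: 5, 8
  2: 3, 6
  3: 2, 4, 6
  4: 3, 5, 7
  5: 1, 4, 6, 8
  6: 2, 3, 5
  7: 4
  8: 1, 5

Step 2: Run BFS/DFS from vertex 1:
  Visited: {1, 5, 8, 4, 6, 3, 7, 2}
  Reached 8 of 8 vertices

Step 3: All 8 vertices reached from vertex 1, so the graph is connected.
Number of connected components: 1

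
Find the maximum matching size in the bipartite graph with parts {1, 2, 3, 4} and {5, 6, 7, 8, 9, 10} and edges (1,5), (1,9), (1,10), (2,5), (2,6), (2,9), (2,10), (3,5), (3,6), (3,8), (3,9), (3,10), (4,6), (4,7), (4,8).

Step 1: List the neighbors of each left vertex:
  1: 5, 9, 10
  2: 5, 6, 9, 10
  3: 5, 6, 8, 9, 10
  4: 6, 7, 8

Step 2: Greedily match left vertices, then look for augmenting paths:
  Match 1 -- 5
  Match 2 -- 6
  Match 3 -- 8
  Match 4 -- 7
  No augmenting path remains.

Step 3: Verify this is maximum:
  Matching size 4 = min(|L|, |R|) = min(4, 6), which is an upper bound, so this matching is maximum.

Maximum matching: {(1,5), (2,6), (3,8), (4,7)}
Size: 4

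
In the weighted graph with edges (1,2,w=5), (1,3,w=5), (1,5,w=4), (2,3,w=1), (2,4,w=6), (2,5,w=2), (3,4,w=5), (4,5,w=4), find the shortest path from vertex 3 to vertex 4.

Step 1: Build adjacency list with weights:
  1: 2(w=5), 3(w=5), 5(w=4)
  2: 1(w=5), 3(w=1), 4(w=6), 5(w=2)
  3: 1(w=5), 2(w=1), 4(w=5)
  4: 2(w=6), 3(w=5), 5(w=4)
  5: 1(w=4), 2(w=2), 4(w=4)

Step 2: Apply Dijkstra's algorithm from vertex 3:
  Visit vertex 3 (distance=0)
    Update dist[1] = 5
    Update dist[2] = 1
    Update dist[4] = 5
  Visit vertex 2 (distance=1)
    Update dist[5] = 3
  Visit vertex 5 (distance=3)
  Visit vertex 1 (distance=5)
  Visit vertex 4 (distance=5)

Step 3: Shortest path: 3 -> 4
Total weight: 5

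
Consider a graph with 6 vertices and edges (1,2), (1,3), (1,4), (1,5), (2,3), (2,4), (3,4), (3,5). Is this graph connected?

Step 1: Build adjacency list from edges:
  1: 2, 3, 4, 5
  2: 1, 3, 4
  3: 1, 2, 4, 5
  4: 1, 2, 3
  5: 1, 3
  6: (none)

Step 2: Run BFS/DFS from vertex 1:
  Visited: {1, 2, 3, 4, 5}
  Reached 5 of 6 vertices

Step 3: Only 5 of 6 vertices reached. Graph is disconnected.
Connected components: {1, 2, 3, 4, 5}, {6}
Answer: No, the graph is not connected (2 components).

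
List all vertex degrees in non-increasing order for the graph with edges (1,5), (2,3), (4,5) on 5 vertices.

Step 1: Count edges incident to each vertex:
  deg(1) = 1 (neighbors: 5)
  deg(2) = 1 (neighbors: 3)
  deg(3) = 1 (neighbors: 2)
  deg(4) = 1 (neighbors: 5)
  deg(5) = 2 (neighbors: 1, 4)

Step 2: Sort degrees in non-increasing order:
  Degrees: [1, 1, 1, 1, 2] -> sorted: [2, 1, 1, 1, 1]

Degree sequence: [2, 1, 1, 1, 1]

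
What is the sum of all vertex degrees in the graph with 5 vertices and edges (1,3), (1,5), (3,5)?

Step 1: Count edges incident to each vertex:
  deg(1) = 2 (neighbors: 3, 5)
  deg(2) = 0 (neighbors: none)
  deg(3) = 2 (neighbors: 1, 5)
  deg(4) = 0 (neighbors: none)
  deg(5) = 2 (neighbors: 1, 3)

Step 2: Sum all degrees:
  2 + 0 + 2 + 0 + 2 = 6

Verification: sum of degrees = 2 * |E| = 2 * 3 = 6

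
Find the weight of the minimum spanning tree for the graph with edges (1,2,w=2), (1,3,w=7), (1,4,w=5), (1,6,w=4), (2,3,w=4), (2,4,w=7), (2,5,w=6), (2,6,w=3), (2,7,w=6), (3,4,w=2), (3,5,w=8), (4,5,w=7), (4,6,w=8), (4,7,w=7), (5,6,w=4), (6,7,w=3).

Apply Kruskal's algorithm (sort edges by weight, add if no cycle):

Sorted edges by weight:
  (1,2) w=2
  (3,4) w=2
  (2,6) w=3
  (6,7) w=3
  (1,6) w=4
  (2,3) w=4
  (5,6) w=4
  (1,4) w=5
  (2,7) w=6
  (2,5) w=6
  (1,3) w=7
  (2,4) w=7
  (4,5) w=7
  (4,7) w=7
  (3,5) w=8
  (4,6) w=8

Add edge (1,2) w=2 -- no cycle. Running total: 2
Add edge (3,4) w=2 -- no cycle. Running total: 4
Add edge (2,6) w=3 -- no cycle. Running total: 7
Add edge (6,7) w=3 -- no cycle. Running total: 10
Skip edge (1,6) w=4 -- would create cycle
Add edge (2,3) w=4 -- no cycle. Running total: 14
Add edge (5,6) w=4 -- no cycle. Running total: 18

MST edges: (1,2,w=2), (3,4,w=2), (2,6,w=3), (6,7,w=3), (2,3,w=4), (5,6,w=4)
Total MST weight: 2 + 2 + 3 + 3 + 4 + 4 = 18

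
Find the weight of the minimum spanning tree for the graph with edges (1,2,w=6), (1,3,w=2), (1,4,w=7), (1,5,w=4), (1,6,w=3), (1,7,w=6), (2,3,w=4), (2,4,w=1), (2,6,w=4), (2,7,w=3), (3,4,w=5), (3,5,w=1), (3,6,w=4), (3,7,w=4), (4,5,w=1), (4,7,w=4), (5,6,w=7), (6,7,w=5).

Apply Kruskal's algorithm (sort edges by weight, add if no cycle):

Sorted edges by weight:
  (2,4) w=1
  (3,5) w=1
  (4,5) w=1
  (1,3) w=2
  (1,6) w=3
  (2,7) w=3
  (1,5) w=4
  (2,3) w=4
  (2,6) w=4
  (3,7) w=4
  (3,6) w=4
  (4,7) w=4
  (3,4) w=5
  (6,7) w=5
  (1,7) w=6
  (1,2) w=6
  (1,4) w=7
  (5,6) w=7

Add edge (2,4) w=1 -- no cycle. Running total: 1
Add edge (3,5) w=1 -- no cycle. Running total: 2
Add edge (4,5) w=1 -- no cycle. Running total: 3
Add edge (1,3) w=2 -- no cycle. Running total: 5
Add edge (1,6) w=3 -- no cycle. Running total: 8
Add edge (2,7) w=3 -- no cycle. Running total: 11

MST edges: (2,4,w=1), (3,5,w=1), (4,5,w=1), (1,3,w=2), (1,6,w=3), (2,7,w=3)
Total MST weight: 1 + 1 + 1 + 2 + 3 + 3 = 11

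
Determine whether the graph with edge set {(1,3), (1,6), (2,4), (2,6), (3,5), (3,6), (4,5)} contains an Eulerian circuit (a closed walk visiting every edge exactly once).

Step 1: Find the degree of each vertex:
  deg(1) = 2
  deg(2) = 2
  deg(3) = 3
  deg(4) = 2
  deg(5) = 2
  deg(6) = 3

Step 2: Count vertices with odd degree:
  Odd-degree vertices: 3, 6 (2 total)

Step 3: Apply Euler's theorem:
  - Eulerian circuit exists iff graph is connected and all vertices have even degree
  - Eulerian path exists iff graph is connected and has 0 or 2 odd-degree vertices

Graph is connected with exactly 2 odd-degree vertices (3, 6).
Eulerian path exists (starting and ending at the odd-degree vertices), but no Eulerian circuit.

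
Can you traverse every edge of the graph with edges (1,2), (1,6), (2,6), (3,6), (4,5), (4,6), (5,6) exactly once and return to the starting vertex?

Step 1: Find the degree of each vertex:
  deg(1) = 2
  deg(2) = 2
  deg(3) = 1
  deg(4) = 2
  deg(5) = 2
  deg(6) = 5

Step 2: Count vertices with odd degree:
  Odd-degree vertices: 3, 6 (2 total)

Step 3: Apply Euler's theorem:
  - Eulerian circuit exists iff graph is connected and all vertices have even degree
  - Eulerian path exists iff graph is connected and has 0 or 2 odd-degree vertices

Graph is connected with exactly 2 odd-degree vertices (3, 6).
Eulerian path exists (starting and ending at the odd-degree vertices), but no Eulerian circuit.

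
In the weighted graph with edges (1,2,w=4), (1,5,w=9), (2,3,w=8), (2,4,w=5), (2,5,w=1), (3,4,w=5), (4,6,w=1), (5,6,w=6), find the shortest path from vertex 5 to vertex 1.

Step 1: Build adjacency list with weights:
  1: 2(w=4), 5(w=9)
  2: 1(w=4), 3(w=8), 4(w=5), 5(w=1)
  3: 2(w=8), 4(w=5)
  4: 2(w=5), 3(w=5), 6(w=1)
  5: 1(w=9), 2(w=1), 6(w=6)
  6: 4(w=1), 5(w=6)

Step 2: Apply Dijkstra's algorithm from vertex 5:
  Visit vertex 5 (distance=0)
    Update dist[1] = 9
    Update dist[2] = 1
    Update dist[6] = 6
  Visit vertex 2 (distance=1)
    Update dist[1] = 5
    Update dist[3] = 9
    Update dist[4] = 6
  Visit vertex 1 (distance=5)

Step 3: Shortest path: 5 -> 2 -> 1
Total weight: 1 + 4 = 5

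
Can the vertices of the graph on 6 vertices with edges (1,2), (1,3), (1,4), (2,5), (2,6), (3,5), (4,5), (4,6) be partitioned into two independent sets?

Step 1: Attempt 2-coloring using BFS:
  Start at vertex 1, assign color 0
  Color vertex 2 with color 1 (neighbor of 1)
  Color vertex 3 with color 1 (neighbor of 1)
  Color vertex 4 with color 1 (neighbor of 1)
  Color vertex 5 with color 0 (neighbor of 2)
  Color vertex 6 with color 0 (neighbor of 2)

Step 2: 2-coloring succeeded. No conflicts found.
  Set A (color 0): {1, 5, 6}
  Set B (color 1): {2, 3, 4}

The graph is bipartite with partition {1, 5, 6}, {2, 3, 4}.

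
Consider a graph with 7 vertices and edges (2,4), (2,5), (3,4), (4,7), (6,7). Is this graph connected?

Step 1: Build adjacency list from edges:
  1: (none)
  2: 4, 5
  3: 4
  4: 2, 3, 7
  5: 2
  6: 7
  7: 4, 6

Step 2: Run BFS/DFS from vertex 1:
  Visited: {1}
  Reached 1 of 7 vertices

Step 3: Only 1 of 7 vertices reached. Graph is disconnected.
Connected components: {1}, {2, 3, 4, 5, 6, 7}
Answer: No, the graph is not connected (2 components).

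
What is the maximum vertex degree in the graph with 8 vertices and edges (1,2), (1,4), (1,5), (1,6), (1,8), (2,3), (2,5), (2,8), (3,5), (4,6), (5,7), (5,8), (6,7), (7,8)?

Step 1: Count edges incident to each vertex:
  deg(1) = 5 (neighbors: 2, 4, 5, 6, 8)
  deg(2) = 4 (neighbors: 1, 3, 5, 8)
  deg(3) = 2 (neighbors: 2, 5)
  deg(4) = 2 (neighbors: 1, 6)
  deg(5) = 5 (neighbors: 1, 2, 3, 7, 8)
  deg(6) = 3 (neighbors: 1, 4, 7)
  deg(7) = 3 (neighbors: 5, 6, 8)
  deg(8) = 4 (neighbors: 1, 2, 5, 7)

Step 2: Find maximum:
  max(5, 4, 2, 2, 5, 3, 3, 4) = 5 (vertex 1)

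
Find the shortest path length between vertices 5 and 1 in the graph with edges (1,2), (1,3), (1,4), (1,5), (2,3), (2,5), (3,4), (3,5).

Step 1: Build adjacency list:
  1: 2, 3, 4, 5
  2: 1, 3, 5
  3: 1, 2, 4, 5
  4: 1, 3
  5: 1, 2, 3

Step 2: BFS from vertex 5 to find shortest path to 1:
  vertex 1 reached at distance 1

Step 3: Shortest path: 5 -> 1
Path length: 1 edge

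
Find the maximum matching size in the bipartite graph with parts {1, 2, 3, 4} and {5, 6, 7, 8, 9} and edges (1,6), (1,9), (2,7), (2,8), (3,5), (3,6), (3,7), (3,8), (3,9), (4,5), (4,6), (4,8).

Step 1: List the neighbors of each left vertex:
  1: 6, 9
  2: 7, 8
  3: 5, 6, 7, 8, 9
  4: 5, 6, 8

Step 2: Greedily match left vertices, then look for augmenting paths:
  Match 1 -- 6
  Match 2 -- 7
  Match 3 -- 5
  Match 4 -- 8
  No augmenting path remains.

Step 3: Verify this is maximum:
  Matching size 4 = min(|L|, |R|) = min(4, 5), which is an upper bound, so this matching is maximum.

Maximum matching: {(1,6), (2,7), (3,5), (4,8)}
Size: 4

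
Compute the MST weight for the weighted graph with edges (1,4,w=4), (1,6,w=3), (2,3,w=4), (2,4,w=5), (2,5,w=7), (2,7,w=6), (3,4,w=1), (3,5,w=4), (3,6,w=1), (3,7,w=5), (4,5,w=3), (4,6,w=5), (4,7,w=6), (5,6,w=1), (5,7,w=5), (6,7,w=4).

Apply Kruskal's algorithm (sort edges by weight, add if no cycle):

Sorted edges by weight:
  (3,4) w=1
  (3,6) w=1
  (5,6) w=1
  (1,6) w=3
  (4,5) w=3
  (1,4) w=4
  (2,3) w=4
  (3,5) w=4
  (6,7) w=4
  (2,4) w=5
  (3,7) w=5
  (4,6) w=5
  (5,7) w=5
  (2,7) w=6
  (4,7) w=6
  (2,5) w=7

Add edge (3,4) w=1 -- no cycle. Running total: 1
Add edge (3,6) w=1 -- no cycle. Running total: 2
Add edge (5,6) w=1 -- no cycle. Running total: 3
Add edge (1,6) w=3 -- no cycle. Running total: 6
Skip edge (4,5) w=3 -- would create cycle
Skip edge (1,4) w=4 -- would create cycle
Add edge (2,3) w=4 -- no cycle. Running total: 10
Skip edge (3,5) w=4 -- would create cycle
Add edge (6,7) w=4 -- no cycle. Running total: 14

MST edges: (3,4,w=1), (3,6,w=1), (5,6,w=1), (1,6,w=3), (2,3,w=4), (6,7,w=4)
Total MST weight: 1 + 1 + 1 + 3 + 4 + 4 = 14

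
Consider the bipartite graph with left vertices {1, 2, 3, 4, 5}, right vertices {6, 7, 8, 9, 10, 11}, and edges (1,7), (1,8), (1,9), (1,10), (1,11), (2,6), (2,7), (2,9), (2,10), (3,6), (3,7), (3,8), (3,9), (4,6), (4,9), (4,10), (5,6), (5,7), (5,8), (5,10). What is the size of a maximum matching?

Step 1: List the neighbors of each left vertex:
  1: 7, 8, 9, 10, 11
  2: 6, 7, 9, 10
  3: 6, 7, 8, 9
  4: 6, 9, 10
  5: 6, 7, 8, 10

Step 2: Greedily match left vertices, then look for augmenting paths:
  Match 1 -- 7
  Match 2 -- 6
  Match 3 -- 8
  Match 4 -- 9
  Match 5 -- 10
  No augmenting path remains.

Step 3: Verify this is maximum:
  Matching size 5 = min(|L|, |R|) = min(5, 6), which is an upper bound, so this matching is maximum.

Maximum matching: {(1,7), (2,6), (3,8), (4,9), (5,10)}
Size: 5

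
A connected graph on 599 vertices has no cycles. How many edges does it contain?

A tree on n vertices always has exactly n - 1 edges.
For n = 599: edges = 599 - 1 = 598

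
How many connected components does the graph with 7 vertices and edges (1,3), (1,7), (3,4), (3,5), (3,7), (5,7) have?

Step 1: Build adjacency list from edges:
  1: 3, 7
  2: (none)
  3: 1, 4, 5, 7
  4: 3
  5: 3, 7
  6: (none)
  7: 1, 3, 5

Step 2: Run BFS/DFS from vertex 1:
  Visited: {1, 3, 7, 4, 5}
  Reached 5 of 7 vertices

Step 3: Only 5 of 7 vertices reached. Graph is disconnected.
Connected components: {1, 3, 4, 5, 7}, {2}, {6}
Number of connected components: 3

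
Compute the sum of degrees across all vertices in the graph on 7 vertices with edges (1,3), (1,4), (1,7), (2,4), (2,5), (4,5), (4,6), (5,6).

Step 1: Count edges incident to each vertex:
  deg(1) = 3 (neighbors: 3, 4, 7)
  deg(2) = 2 (neighbors: 4, 5)
  deg(3) = 1 (neighbors: 1)
  deg(4) = 4 (neighbors: 1, 2, 5, 6)
  deg(5) = 3 (neighbors: 2, 4, 6)
  deg(6) = 2 (neighbors: 4, 5)
  deg(7) = 1 (neighbors: 1)

Step 2: Sum all degrees:
  3 + 2 + 1 + 4 + 3 + 2 + 1 = 16

Verification: sum of degrees = 2 * |E| = 2 * 8 = 16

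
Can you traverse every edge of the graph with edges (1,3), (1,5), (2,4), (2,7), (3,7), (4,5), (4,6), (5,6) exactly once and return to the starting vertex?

Step 1: Find the degree of each vertex:
  deg(1) = 2
  deg(2) = 2
  deg(3) = 2
  deg(4) = 3
  deg(5) = 3
  deg(6) = 2
  deg(7) = 2

Step 2: Count vertices with odd degree:
  Odd-degree vertices: 4, 5 (2 total)

Step 3: Apply Euler's theorem:
  - Eulerian circuit exists iff graph is connected and all vertices have even degree
  - Eulerian path exists iff graph is connected and has 0 or 2 odd-degree vertices

Graph is connected with exactly 2 odd-degree vertices (4, 5).
Eulerian path exists (starting and ending at the odd-degree vertices), but no Eulerian circuit.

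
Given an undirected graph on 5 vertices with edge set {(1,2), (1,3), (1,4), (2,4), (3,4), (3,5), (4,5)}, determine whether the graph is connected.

Step 1: Build adjacency list from edges:
  1: 2, 3, 4
  2: 1, 4
  3: 1, 4, 5
  4: 1, 2, 3, 5
  5: 3, 4

Step 2: Run BFS/DFS from vertex 1:
  Visited: {1, 2, 3, 4, 5}
  Reached 5 of 5 vertices

Step 3: All 5 vertices reached from vertex 1, so the graph is connected.
Answer: Yes, the graph is connected.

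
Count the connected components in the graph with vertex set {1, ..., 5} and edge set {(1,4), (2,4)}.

Step 1: Build adjacency list from edges:
  1: 4
  2: 4
  3: (none)
  4: 1, 2
  5: (none)

Step 2: Run BFS/DFS from vertex 1:
  Visited: {1, 4, 2}
  Reached 3 of 5 vertices

Step 3: Only 3 of 5 vertices reached. Graph is disconnected.
Connected components: {1, 2, 4}, {3}, {5}
Number of connected components: 3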